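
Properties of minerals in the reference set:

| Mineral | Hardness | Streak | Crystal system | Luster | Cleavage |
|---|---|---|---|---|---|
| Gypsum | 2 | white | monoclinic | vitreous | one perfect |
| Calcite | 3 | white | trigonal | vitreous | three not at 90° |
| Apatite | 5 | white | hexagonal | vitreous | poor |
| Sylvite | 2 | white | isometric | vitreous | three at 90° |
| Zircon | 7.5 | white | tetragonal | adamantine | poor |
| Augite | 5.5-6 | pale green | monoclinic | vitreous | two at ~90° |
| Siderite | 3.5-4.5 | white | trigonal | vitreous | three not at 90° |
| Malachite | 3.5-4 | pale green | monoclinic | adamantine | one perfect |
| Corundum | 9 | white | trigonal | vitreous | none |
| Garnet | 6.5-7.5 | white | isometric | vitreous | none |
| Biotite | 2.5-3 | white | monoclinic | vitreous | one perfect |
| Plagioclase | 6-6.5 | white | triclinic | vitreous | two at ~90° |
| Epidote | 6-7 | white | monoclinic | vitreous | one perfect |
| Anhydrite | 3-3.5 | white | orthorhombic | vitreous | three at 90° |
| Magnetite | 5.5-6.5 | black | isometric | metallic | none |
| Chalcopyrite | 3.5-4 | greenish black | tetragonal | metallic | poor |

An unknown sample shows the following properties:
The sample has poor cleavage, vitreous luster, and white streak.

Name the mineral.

Poor cleavage — leaves Apatite, Zircon, Chalcopyrite.
Vitreous luster — leaves Apatite.
White streak — every remaining candidate is consistent.
The only mineral consistent with every observation is Apatite.

Apatite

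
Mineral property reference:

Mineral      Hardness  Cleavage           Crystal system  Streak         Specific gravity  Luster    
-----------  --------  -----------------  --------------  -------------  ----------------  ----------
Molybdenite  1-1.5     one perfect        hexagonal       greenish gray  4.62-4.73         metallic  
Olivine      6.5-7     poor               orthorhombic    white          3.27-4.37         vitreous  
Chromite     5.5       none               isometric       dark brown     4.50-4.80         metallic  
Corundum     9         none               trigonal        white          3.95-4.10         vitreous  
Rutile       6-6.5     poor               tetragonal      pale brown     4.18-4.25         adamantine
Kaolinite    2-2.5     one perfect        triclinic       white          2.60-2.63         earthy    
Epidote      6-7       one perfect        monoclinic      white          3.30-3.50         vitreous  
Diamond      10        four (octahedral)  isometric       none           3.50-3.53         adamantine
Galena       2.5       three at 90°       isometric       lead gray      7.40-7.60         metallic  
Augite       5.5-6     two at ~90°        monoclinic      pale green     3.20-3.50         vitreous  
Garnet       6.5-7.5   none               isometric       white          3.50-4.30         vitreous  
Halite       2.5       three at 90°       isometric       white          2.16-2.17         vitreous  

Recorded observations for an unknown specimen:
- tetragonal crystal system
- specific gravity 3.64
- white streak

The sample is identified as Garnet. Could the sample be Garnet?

No

Tetragonal crystal system — Garnet has isometric system; which does not match.
Specific gravity 3.64 — matches Garnet (SG 3.50-4.30).
White streak — matches Garnet (white streak).
The crystal system observation rules out Garnet.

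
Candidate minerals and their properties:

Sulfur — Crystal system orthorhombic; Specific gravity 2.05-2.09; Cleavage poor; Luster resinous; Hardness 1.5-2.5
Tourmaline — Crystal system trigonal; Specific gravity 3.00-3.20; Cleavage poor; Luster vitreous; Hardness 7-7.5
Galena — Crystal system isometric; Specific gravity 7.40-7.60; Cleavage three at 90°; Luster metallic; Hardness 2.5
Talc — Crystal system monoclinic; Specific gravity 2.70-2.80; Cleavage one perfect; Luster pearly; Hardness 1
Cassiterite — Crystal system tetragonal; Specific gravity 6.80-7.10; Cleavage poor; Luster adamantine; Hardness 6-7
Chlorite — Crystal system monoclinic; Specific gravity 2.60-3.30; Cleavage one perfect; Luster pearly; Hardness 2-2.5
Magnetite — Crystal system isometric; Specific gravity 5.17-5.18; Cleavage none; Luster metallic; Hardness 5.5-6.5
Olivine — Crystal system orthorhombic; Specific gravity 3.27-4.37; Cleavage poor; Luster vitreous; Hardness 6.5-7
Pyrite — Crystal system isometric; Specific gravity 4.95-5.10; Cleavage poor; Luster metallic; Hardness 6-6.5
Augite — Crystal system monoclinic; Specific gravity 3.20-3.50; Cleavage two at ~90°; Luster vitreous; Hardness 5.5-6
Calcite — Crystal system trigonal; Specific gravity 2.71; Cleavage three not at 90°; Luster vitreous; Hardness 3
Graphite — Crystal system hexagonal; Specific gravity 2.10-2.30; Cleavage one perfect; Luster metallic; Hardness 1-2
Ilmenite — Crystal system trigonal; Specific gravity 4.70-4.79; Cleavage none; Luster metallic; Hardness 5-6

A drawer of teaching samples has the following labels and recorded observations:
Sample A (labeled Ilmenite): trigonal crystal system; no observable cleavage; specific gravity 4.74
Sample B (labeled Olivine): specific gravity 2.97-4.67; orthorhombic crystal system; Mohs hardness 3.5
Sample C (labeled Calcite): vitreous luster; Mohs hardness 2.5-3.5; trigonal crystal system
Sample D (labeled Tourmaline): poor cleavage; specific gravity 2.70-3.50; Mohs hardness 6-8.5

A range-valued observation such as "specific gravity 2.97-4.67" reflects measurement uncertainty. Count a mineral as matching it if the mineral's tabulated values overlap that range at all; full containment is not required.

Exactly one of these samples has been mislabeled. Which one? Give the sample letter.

B

Sample A: nothing contradicts Ilmenite.
Sample B: Mohs hardness 3.5 is outside the reference for Olivine (hardness 6.5-7) — mislabeled.
Sample C: nothing contradicts Calcite.
Sample D: nothing contradicts Tourmaline.
The mislabeled specimen is B.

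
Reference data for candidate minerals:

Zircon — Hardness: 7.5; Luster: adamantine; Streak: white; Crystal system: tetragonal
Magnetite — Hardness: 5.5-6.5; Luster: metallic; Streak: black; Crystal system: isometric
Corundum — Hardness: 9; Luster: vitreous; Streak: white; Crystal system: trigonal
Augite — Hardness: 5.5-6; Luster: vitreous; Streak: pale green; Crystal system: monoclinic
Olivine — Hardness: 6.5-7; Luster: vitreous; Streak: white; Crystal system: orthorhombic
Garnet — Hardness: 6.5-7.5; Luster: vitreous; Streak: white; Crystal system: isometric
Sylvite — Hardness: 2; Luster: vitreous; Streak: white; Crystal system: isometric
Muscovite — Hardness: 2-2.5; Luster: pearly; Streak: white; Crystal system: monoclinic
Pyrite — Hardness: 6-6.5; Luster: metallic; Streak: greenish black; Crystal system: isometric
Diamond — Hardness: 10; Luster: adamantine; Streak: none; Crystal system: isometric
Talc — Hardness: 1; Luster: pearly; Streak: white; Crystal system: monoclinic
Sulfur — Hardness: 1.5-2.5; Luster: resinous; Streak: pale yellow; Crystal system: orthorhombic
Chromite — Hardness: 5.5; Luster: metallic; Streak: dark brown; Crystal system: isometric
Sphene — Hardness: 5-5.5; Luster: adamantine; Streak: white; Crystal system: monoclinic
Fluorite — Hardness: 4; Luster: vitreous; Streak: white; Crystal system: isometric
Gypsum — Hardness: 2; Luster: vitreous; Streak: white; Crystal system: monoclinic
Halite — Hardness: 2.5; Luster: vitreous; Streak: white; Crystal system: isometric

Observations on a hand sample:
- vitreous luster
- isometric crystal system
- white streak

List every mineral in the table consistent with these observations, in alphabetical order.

Vitreous luster — Corundum, Augite, Olivine, Garnet, Sylvite, Fluorite, Gypsum, Halite remain.
Isometric crystal system is inconsistent with Corundum, Augite, Olivine, Gypsum.
White streak — no further eliminations.
Remaining candidates: Fluorite, Garnet, Halite, Sylvite.

Fluorite, Garnet, Halite, Sylvite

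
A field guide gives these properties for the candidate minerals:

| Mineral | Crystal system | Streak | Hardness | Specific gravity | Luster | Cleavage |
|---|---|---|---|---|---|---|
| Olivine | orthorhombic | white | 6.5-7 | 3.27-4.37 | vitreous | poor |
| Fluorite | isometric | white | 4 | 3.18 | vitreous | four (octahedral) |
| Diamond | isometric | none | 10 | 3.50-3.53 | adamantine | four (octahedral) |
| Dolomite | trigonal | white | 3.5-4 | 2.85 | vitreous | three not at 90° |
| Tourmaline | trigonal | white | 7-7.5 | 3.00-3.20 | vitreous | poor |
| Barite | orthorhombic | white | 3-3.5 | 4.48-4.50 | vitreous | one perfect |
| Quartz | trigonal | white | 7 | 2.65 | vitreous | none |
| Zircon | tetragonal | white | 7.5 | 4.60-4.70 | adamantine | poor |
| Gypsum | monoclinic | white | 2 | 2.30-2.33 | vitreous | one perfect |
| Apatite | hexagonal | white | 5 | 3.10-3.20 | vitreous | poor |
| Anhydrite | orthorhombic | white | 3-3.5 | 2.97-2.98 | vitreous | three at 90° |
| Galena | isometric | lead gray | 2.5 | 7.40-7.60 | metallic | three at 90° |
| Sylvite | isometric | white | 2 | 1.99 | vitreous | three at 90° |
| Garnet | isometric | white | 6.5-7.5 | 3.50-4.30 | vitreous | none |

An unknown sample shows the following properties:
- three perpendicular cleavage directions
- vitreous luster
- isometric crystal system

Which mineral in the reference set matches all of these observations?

Three perpendicular cleavage directions: leaves Anhydrite, Galena, Sylvite.
Vitreous luster rules out Galena.
Isometric crystal system rules out Anhydrite.
The only mineral consistent with every observation is Sylvite.

Sylvite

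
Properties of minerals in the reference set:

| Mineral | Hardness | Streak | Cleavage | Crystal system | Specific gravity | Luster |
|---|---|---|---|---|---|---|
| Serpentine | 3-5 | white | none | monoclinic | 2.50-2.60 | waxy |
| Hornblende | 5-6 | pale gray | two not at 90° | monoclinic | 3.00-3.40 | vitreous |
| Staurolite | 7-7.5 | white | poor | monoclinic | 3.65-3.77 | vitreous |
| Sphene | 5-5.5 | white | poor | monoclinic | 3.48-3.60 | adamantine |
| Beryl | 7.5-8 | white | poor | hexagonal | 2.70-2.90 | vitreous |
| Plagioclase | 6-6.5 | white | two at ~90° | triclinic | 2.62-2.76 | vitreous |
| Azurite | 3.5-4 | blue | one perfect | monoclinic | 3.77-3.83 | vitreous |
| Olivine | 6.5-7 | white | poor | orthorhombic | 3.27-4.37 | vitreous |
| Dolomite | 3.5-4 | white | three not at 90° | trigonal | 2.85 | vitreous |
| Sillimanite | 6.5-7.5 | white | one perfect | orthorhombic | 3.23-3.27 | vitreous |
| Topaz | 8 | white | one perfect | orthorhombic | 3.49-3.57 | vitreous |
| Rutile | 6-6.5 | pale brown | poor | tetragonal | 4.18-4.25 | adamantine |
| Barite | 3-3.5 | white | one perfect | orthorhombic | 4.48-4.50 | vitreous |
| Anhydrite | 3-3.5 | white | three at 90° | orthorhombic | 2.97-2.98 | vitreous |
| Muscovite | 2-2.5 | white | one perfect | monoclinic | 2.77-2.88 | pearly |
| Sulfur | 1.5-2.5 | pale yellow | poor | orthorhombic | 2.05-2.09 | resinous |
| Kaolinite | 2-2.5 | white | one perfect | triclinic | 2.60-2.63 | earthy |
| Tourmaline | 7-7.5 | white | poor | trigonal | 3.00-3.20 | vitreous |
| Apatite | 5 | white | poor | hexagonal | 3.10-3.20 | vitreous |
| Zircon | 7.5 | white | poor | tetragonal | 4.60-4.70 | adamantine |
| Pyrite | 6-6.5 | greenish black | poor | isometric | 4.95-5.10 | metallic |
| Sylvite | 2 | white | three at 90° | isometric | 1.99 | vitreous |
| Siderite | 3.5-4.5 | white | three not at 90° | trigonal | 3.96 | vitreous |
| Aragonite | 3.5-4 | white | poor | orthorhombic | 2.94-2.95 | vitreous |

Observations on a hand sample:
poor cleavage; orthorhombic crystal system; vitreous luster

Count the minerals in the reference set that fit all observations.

Poor cleavage: leaves Staurolite, Sphene, Beryl, Olivine, Rutile, Sulfur, Tourmaline, Apatite, Zircon, Pyrite, Aragonite.
Orthorhombic crystal system: Olivine, Sulfur, Aragonite remain.
Vitreous luster eliminates Sulfur.
The minerals that satisfy all observations are Aragonite, Olivine.
That is 2 minerals.

2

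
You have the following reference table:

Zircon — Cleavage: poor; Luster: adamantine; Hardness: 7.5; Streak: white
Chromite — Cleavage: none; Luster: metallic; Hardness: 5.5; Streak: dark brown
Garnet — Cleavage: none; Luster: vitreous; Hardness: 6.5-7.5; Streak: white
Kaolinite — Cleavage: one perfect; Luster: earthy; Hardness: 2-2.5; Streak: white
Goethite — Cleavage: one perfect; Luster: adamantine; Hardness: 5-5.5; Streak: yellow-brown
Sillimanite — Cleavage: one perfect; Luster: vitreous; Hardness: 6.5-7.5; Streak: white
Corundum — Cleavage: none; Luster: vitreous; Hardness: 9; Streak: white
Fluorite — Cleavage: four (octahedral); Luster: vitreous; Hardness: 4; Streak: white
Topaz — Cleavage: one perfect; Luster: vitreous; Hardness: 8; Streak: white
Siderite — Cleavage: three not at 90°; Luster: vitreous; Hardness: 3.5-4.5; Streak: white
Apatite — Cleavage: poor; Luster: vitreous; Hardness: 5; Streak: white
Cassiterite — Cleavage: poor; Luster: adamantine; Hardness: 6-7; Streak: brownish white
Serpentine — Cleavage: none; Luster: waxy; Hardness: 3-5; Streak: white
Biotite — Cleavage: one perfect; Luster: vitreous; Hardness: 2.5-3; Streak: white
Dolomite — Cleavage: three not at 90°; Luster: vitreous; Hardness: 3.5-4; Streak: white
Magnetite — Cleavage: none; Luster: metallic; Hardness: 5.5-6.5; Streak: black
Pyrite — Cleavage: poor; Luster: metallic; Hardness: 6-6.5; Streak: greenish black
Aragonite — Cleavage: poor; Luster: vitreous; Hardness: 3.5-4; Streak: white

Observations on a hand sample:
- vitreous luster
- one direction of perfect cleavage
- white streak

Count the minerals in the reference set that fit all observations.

Vitreous luster — leaves Garnet, Sillimanite, Corundum, Fluorite, Topaz, Siderite, Apatite, Biotite, Dolomite, Aragonite.
One direction of perfect cleavage — leaves Sillimanite, Topaz, Biotite.
White streak — every remaining candidate is consistent.
Consistent with every observation: Biotite, Sillimanite, Topaz.
That is 3 minerals.

3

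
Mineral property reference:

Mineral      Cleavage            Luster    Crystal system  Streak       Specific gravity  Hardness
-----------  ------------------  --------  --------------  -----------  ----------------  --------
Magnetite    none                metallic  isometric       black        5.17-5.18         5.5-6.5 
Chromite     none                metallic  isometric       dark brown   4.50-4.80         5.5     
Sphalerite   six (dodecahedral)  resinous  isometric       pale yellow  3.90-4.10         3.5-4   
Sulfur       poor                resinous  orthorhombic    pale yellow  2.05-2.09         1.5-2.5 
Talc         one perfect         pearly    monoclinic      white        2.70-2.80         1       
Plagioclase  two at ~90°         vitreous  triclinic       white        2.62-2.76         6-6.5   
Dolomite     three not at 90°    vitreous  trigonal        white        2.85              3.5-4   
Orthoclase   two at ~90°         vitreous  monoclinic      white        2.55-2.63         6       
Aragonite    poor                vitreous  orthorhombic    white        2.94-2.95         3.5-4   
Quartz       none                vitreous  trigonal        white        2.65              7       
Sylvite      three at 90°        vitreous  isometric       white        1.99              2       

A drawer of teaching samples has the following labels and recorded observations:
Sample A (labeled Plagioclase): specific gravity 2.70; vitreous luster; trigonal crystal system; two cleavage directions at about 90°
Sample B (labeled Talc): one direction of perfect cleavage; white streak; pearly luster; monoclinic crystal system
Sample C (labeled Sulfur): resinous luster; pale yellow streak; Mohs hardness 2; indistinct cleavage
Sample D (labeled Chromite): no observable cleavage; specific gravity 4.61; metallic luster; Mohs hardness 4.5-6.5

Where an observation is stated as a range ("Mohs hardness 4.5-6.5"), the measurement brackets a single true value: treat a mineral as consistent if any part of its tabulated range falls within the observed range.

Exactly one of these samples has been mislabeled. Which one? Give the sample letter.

A

Sample A: trigonal crystal system is outside the reference for Plagioclase (triclinic system) — mislabeled.
Sample B: nothing contradicts Talc.
Sample C: nothing contradicts Sulfur.
Sample D: nothing contradicts Chromite.
Sample A is the mislabeled one.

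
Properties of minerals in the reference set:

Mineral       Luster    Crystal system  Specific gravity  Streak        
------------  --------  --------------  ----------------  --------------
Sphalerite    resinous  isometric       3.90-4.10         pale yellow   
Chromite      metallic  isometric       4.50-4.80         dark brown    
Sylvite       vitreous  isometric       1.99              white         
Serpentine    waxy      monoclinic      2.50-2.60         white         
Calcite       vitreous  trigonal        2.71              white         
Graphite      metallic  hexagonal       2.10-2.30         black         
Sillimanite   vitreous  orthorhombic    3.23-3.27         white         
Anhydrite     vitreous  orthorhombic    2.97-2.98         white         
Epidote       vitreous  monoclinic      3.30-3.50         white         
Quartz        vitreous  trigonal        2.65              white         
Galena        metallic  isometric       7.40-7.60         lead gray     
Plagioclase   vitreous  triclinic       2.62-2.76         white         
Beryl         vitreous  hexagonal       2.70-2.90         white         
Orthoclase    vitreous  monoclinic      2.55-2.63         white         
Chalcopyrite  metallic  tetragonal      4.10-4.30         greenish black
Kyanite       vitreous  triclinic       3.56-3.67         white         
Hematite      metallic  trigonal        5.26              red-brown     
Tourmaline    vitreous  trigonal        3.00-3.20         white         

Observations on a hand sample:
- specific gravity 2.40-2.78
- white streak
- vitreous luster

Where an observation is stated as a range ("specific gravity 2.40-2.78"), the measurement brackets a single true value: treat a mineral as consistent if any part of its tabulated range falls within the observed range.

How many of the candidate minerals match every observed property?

5

Specific gravity 2.40-2.78: only Serpentine, Calcite, Quartz, Plagioclase, Beryl, Orthoclase remain.
White streak: consistent with all remaining minerals.
Vitreous luster excludes Serpentine.
Remaining candidates: Beryl, Calcite, Orthoclase, Plagioclase, Quartz.
That is 5 minerals.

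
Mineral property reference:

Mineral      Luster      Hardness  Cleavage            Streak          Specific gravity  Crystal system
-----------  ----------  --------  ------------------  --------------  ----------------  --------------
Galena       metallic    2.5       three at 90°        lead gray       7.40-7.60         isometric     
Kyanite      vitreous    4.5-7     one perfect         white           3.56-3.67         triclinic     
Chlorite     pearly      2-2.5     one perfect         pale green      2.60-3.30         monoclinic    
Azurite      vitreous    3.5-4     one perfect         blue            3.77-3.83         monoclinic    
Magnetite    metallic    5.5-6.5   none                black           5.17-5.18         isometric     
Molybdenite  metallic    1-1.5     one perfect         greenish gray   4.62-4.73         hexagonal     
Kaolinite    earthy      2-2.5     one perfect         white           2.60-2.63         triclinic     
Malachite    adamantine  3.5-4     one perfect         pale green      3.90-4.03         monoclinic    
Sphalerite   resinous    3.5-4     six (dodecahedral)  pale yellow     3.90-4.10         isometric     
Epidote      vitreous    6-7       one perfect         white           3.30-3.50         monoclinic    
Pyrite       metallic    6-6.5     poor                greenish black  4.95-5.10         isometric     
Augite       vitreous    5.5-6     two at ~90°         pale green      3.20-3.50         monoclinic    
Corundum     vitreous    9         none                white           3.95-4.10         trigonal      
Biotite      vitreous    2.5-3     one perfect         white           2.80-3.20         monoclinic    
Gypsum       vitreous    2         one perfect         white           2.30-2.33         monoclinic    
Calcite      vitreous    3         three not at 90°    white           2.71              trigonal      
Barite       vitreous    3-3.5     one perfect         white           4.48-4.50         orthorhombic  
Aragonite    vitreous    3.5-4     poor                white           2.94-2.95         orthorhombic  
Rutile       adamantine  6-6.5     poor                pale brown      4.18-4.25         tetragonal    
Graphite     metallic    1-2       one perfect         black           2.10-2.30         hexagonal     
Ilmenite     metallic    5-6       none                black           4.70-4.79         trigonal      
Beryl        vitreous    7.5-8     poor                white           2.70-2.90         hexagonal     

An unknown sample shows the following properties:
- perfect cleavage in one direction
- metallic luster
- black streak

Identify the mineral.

Graphite

Perfect cleavage in one direction: narrows the field to Kyanite, Chlorite, Azurite, Molybdenite, Kaolinite, Malachite, Epidote, Biotite, Gypsum, Barite, Graphite.
Metallic luster: only Molybdenite, Graphite remain.
Black streak rules out Molybdenite.
Only Graphite satisfies all observations.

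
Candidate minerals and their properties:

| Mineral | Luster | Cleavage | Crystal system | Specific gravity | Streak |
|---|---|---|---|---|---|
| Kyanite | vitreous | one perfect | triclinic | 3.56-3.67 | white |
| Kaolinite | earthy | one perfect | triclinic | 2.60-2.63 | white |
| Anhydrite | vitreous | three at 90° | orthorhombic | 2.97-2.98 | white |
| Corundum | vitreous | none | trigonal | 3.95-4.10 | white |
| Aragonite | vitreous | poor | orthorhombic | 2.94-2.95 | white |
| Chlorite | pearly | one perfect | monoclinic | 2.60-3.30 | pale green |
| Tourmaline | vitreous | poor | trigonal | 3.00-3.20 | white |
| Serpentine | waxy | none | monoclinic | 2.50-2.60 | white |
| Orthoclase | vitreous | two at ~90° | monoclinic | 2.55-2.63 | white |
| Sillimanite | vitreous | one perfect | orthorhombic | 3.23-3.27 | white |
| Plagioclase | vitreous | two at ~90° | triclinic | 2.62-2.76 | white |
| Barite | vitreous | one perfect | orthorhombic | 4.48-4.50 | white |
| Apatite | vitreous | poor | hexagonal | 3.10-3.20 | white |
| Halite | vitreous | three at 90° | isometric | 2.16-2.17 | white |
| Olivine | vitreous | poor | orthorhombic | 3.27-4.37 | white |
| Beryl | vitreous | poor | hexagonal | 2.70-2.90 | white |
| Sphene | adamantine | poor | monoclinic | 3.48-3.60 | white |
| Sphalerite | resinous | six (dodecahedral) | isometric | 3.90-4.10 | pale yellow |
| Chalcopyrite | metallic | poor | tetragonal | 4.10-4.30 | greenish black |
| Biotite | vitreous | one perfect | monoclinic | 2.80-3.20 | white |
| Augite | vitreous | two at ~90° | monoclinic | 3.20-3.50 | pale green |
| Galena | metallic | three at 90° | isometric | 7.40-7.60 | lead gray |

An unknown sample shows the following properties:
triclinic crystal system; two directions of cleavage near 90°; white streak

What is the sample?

Triclinic crystal system — narrows the field to Kyanite, Kaolinite, Plagioclase.
Two directions of cleavage near 90° — Plagioclase remains.
White streak — consistent with all remaining minerals.
Only Plagioclase satisfies all observations.

Plagioclase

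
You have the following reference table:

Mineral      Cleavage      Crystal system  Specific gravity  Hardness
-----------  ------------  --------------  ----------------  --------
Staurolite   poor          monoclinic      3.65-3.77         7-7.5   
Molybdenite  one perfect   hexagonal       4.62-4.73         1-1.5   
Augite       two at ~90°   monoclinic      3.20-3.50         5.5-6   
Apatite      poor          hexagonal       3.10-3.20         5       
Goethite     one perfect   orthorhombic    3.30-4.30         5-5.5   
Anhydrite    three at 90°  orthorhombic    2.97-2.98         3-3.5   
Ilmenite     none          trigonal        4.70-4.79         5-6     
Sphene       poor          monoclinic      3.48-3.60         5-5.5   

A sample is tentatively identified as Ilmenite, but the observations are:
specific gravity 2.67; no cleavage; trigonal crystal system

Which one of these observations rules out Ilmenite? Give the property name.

Specific gravity 2.67: Ilmenite has SG 4.70-4.79 — inconsistent.
No cleavage: Ilmenite has cleavage none — consistent.
Trigonal crystal system: Ilmenite has trigonal system — consistent.
Everything matches except the specific gravity.

specific gravity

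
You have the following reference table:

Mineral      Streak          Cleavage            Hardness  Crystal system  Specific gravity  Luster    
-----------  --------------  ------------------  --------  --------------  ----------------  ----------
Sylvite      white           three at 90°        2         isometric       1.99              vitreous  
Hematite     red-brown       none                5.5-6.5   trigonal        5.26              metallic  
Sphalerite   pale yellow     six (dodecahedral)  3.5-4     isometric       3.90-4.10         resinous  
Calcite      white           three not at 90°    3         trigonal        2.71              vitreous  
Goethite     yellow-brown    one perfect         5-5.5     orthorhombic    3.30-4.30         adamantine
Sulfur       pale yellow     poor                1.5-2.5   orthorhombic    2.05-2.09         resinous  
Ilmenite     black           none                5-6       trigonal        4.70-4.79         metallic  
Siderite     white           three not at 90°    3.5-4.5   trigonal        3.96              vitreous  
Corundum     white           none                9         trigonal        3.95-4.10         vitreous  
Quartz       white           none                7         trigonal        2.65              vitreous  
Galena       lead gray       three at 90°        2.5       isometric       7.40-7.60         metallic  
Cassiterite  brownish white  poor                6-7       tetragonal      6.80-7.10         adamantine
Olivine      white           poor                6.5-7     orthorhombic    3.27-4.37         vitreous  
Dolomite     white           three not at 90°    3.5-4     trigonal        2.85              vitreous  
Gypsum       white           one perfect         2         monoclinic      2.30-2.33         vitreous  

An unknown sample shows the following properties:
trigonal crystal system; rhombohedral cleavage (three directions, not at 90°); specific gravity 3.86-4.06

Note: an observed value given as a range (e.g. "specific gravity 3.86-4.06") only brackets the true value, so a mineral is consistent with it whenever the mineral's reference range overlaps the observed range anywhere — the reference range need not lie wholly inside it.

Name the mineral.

Siderite

Trigonal crystal system: Hematite, Calcite, Ilmenite, Siderite, Corundum, Quartz, Dolomite remain.
Rhombohedral cleavage (three directions, not at 90°): narrows the field to Calcite, Siderite, Dolomite.
Specific gravity 3.86-4.06: narrows the field to Siderite.
Only Siderite satisfies all observations.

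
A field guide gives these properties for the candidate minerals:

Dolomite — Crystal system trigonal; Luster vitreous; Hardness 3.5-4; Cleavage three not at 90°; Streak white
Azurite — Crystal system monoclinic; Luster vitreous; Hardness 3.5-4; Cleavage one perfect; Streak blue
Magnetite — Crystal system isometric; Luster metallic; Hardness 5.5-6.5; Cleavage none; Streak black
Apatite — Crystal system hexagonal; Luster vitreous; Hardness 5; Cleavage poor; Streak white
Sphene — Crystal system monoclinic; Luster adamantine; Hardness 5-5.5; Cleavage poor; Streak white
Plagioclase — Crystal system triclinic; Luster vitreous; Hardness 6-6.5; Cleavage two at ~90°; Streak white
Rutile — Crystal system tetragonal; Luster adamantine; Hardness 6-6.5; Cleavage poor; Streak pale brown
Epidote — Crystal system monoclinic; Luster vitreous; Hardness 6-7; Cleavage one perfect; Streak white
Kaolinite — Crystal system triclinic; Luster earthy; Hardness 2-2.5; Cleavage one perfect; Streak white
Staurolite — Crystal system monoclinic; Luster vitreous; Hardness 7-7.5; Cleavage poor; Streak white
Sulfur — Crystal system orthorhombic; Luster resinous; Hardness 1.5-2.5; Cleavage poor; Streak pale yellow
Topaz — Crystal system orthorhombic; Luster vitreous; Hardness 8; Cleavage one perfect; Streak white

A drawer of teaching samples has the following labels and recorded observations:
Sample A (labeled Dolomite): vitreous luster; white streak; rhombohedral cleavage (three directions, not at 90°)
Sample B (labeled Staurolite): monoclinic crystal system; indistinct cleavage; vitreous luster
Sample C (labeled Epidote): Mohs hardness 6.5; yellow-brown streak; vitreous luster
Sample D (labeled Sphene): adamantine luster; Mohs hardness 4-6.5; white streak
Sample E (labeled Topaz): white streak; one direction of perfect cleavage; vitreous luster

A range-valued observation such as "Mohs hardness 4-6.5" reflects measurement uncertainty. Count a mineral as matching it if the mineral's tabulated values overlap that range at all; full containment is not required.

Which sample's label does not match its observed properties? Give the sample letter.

C

Sample A: nothing contradicts Dolomite.
Sample B: nothing contradicts Staurolite.
Sample C: yellow-brown streak is outside the reference for Epidote (white streak) — mislabeled.
Sample D: nothing contradicts Sphene.
Sample E: nothing contradicts Topaz.
Only sample C is inconsistent with its label.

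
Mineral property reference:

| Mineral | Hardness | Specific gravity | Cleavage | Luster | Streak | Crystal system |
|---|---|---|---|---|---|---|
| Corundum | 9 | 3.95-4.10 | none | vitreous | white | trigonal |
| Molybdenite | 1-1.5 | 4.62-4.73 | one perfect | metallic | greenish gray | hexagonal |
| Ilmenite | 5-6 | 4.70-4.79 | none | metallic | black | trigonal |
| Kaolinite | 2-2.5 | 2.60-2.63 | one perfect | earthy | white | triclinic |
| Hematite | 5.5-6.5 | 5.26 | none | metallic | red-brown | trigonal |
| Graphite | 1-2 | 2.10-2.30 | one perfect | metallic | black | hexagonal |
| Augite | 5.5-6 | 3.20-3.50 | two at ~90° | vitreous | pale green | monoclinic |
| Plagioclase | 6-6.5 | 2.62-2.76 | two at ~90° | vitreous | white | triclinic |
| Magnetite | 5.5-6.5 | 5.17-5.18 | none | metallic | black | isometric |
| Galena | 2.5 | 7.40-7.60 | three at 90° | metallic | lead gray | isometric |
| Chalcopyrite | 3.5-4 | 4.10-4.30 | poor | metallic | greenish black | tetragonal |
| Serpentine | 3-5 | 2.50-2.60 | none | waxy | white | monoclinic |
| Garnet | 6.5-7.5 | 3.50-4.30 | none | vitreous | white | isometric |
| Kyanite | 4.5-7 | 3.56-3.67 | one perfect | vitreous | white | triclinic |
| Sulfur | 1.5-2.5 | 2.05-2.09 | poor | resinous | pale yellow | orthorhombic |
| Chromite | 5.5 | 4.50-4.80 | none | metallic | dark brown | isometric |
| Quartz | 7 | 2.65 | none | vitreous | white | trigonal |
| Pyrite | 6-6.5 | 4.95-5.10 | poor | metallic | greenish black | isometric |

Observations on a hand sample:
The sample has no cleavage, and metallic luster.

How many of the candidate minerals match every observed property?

4

No cleavage — narrows the field to Corundum, Ilmenite, Hematite, Magnetite, Serpentine, Garnet, Chromite, Quartz.
Metallic luster is inconsistent with Corundum, Serpentine, Garnet, Quartz.
Remaining candidates: Chromite, Hematite, Ilmenite, Magnetite.
That is 4 minerals.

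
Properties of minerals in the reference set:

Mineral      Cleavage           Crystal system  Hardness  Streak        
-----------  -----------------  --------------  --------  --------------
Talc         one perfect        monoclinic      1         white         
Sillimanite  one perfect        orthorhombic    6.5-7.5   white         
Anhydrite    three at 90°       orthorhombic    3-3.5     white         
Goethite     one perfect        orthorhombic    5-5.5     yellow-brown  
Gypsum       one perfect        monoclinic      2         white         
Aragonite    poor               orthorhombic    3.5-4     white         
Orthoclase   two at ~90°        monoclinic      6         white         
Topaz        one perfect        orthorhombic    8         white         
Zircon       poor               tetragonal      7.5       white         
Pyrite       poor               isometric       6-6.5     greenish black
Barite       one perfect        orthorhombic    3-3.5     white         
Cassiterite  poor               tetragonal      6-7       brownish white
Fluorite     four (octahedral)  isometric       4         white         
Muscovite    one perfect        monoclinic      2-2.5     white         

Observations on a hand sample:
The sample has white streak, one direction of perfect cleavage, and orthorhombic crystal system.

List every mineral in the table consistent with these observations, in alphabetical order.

White streak excludes Goethite, Pyrite, Cassiterite.
One direction of perfect cleavage rules out Anhydrite, Aragonite, Orthoclase, Zircon, Fluorite.
Orthorhombic crystal system eliminates Talc, Gypsum, Muscovite.
The minerals that satisfy all observations are Barite, Sillimanite, Topaz.

Barite, Sillimanite, Topaz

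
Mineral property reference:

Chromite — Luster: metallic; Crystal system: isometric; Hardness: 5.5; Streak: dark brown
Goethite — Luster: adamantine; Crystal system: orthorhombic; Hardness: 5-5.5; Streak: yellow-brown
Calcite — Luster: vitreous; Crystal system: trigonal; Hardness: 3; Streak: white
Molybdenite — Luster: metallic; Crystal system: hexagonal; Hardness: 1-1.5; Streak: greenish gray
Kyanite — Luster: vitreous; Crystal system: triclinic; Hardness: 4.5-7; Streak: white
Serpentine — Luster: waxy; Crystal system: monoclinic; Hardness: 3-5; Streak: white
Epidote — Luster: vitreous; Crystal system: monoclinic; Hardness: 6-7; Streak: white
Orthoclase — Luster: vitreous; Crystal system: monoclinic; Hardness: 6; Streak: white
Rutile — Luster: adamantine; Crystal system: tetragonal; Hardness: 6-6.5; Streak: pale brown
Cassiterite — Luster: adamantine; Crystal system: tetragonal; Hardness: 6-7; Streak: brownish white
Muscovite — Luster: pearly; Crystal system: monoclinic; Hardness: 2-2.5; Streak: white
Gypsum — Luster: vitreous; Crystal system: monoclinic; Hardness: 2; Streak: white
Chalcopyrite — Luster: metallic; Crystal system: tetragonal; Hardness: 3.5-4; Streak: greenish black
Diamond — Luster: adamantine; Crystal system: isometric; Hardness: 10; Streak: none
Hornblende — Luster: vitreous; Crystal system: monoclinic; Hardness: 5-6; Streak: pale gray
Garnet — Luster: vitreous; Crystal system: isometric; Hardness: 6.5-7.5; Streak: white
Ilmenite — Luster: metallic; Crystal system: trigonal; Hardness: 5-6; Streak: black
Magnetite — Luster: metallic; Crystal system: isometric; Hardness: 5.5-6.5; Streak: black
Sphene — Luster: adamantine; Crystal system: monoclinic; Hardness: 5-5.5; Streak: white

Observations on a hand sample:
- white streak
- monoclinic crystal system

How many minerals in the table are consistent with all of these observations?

6

White streak: Calcite, Kyanite, Serpentine, Epidote, Orthoclase, Muscovite, Gypsum, Garnet, Sphene remain.
Monoclinic crystal system excludes Calcite, Kyanite, Garnet.
The minerals that satisfy all observations are Epidote, Gypsum, Muscovite, Orthoclase, Serpentine, Sphene.
That is 6 minerals.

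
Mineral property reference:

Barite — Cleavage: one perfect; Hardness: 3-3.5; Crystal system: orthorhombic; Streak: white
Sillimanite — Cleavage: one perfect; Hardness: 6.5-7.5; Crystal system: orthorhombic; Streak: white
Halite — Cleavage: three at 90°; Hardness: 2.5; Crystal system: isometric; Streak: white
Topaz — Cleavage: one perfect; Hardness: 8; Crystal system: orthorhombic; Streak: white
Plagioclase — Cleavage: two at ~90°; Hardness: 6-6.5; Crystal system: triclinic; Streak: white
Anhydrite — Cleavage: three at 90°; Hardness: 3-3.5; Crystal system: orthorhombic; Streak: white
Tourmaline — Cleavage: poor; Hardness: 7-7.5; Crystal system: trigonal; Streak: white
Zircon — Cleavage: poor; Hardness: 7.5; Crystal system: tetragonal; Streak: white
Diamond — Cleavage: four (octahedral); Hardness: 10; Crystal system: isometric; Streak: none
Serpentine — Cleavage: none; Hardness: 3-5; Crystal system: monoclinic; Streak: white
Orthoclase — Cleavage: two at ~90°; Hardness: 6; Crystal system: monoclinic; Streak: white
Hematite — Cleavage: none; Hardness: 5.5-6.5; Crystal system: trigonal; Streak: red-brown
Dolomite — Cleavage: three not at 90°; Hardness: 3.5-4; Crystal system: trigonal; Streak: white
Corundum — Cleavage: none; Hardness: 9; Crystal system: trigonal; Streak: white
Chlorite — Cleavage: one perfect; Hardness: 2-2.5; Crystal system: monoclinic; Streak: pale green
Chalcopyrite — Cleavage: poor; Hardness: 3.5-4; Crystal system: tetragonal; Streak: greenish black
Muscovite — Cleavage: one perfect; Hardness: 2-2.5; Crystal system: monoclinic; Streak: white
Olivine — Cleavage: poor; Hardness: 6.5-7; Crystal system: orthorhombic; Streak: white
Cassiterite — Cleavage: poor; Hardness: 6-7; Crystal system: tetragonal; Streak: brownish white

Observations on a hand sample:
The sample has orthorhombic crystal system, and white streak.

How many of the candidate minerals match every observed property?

5

Orthorhombic crystal system: narrows the field to Barite, Sillimanite, Topaz, Anhydrite, Olivine.
White streak: all remaining candidates fit.
The minerals that satisfy all observations are Anhydrite, Barite, Olivine, Sillimanite, Topaz.
That is 5 minerals.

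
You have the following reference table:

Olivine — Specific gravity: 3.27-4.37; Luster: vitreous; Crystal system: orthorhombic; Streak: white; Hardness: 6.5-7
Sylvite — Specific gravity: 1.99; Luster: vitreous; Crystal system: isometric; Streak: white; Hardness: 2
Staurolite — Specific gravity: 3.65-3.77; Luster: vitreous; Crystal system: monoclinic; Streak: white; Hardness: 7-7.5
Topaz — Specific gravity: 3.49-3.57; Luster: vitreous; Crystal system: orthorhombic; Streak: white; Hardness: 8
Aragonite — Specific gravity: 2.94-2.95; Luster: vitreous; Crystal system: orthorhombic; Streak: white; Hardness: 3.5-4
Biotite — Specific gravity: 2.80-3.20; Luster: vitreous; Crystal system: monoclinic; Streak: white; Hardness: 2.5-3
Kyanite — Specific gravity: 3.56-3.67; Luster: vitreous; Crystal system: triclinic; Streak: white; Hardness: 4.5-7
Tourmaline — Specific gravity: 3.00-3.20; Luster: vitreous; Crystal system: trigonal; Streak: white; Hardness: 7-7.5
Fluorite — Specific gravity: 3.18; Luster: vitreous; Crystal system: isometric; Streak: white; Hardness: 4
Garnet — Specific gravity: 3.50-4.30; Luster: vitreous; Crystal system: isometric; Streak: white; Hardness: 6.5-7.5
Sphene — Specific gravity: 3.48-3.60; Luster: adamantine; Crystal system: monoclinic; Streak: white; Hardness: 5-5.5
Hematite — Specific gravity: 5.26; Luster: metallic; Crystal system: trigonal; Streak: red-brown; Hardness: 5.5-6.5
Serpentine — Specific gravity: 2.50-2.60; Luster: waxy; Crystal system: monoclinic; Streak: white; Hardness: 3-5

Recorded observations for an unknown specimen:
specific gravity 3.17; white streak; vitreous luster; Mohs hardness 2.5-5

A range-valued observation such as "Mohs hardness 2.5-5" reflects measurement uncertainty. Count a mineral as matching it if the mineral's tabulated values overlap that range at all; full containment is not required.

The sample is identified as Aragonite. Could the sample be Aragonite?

No

Specific gravity 3.17 — Aragonite has SG 2.94-2.95; a mismatch.
White streak — matches Aragonite (white streak).
Vitreous luster — matches Aragonite (vitreous luster).
Mohs hardness 2.5-5 — matches Aragonite (hardness 3.5-4).
Aragonite is excluded by the specific gravity.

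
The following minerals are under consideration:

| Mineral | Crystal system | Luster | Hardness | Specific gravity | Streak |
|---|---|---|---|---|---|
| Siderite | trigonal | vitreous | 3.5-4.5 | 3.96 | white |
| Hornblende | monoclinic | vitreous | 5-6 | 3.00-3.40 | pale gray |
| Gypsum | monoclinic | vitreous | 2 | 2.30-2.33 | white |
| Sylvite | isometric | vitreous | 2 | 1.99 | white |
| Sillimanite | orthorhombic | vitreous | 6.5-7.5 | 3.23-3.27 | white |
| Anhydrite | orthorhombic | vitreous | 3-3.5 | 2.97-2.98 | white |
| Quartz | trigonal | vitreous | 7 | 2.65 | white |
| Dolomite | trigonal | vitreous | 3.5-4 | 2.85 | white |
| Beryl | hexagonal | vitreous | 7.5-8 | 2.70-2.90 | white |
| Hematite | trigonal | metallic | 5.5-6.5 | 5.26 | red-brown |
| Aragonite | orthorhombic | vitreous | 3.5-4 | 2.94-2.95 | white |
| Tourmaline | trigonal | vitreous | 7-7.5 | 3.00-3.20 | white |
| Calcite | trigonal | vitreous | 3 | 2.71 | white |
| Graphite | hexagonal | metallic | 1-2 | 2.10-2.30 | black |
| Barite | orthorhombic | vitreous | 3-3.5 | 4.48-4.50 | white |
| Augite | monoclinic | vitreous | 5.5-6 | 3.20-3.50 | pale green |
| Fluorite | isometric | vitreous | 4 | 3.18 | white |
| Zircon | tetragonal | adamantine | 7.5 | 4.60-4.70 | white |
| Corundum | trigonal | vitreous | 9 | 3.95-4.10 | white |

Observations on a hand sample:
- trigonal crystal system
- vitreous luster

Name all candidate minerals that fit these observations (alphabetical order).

Calcite, Corundum, Dolomite, Quartz, Siderite, Tourmaline

Trigonal crystal system: only Siderite, Quartz, Dolomite, Hematite, Tourmaline, Calcite, Corundum remain.
Vitreous luster rules out Hematite.
Consistent with every observation: Calcite, Corundum, Dolomite, Quartz, Siderite, Tourmaline.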